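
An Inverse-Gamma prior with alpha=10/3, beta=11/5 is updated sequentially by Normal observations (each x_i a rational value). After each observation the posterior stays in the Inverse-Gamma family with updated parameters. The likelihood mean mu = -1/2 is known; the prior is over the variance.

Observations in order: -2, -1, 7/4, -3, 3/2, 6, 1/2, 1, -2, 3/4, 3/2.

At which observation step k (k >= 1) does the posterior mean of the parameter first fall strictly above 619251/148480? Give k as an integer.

k = 6

obs 1: x=-2 → posterior Inverse-Gamma(23/6, 133/40)
obs 2: x=-1 → posterior Inverse-Gamma(13/3, 69/20)
obs 3: x=7/4 → posterior Inverse-Gamma(29/6, 957/160)
obs 4: x=-3 → posterior Inverse-Gamma(16/3, 1457/160)
obs 5: x=3/2 → posterior Inverse-Gamma(35/6, 1777/160)
obs 6: x=6 → posterior Inverse-Gamma(19/3, 5157/160)
obs 7: x=1/2 → posterior Inverse-Gamma(41/6, 5237/160)
obs 8: x=1 → posterior Inverse-Gamma(22/3, 5417/160)
obs 9: x=-2 → posterior Inverse-Gamma(47/6, 5597/160)
obs 10: x=3/4 → posterior Inverse-Gamma(25/3, 2861/80)
obs 11: x=3/2 → posterior Inverse-Gamma(53/6, 3021/80)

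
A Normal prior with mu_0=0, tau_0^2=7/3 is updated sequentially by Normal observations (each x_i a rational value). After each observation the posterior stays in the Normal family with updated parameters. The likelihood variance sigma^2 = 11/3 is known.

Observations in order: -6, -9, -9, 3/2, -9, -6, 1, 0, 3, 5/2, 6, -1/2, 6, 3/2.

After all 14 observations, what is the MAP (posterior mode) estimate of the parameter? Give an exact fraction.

-126/109

obs 1: x=-6 → posterior Normal(-7/3, 77/54)
obs 2: x=-9 → posterior Normal(-21/5, 77/75)
obs 3: x=-9 → posterior Normal(-21/4, 77/96)
obs 4: x=3/2 → posterior Normal(-105/26, 77/117)
obs 5: x=-9 → posterior Normal(-441/92, 77/138)
obs 6: x=-6 → posterior Normal(-525/106, 77/159)
obs 7: x=1 → posterior Normal(-511/120, 77/180)
obs 8: x=0 → posterior Normal(-511/134, 77/201)
obs 9: x=3 → posterior Normal(-469/148, 77/222)
obs 10: x=5/2 → posterior Normal(-217/81, 77/243)
obs 11: x=6 → posterior Normal(-175/88, 7/24)
obs 12: x=-1/2 → posterior Normal(-357/190, 77/285)
obs 13: x=6 → posterior Normal(-91/68, 77/306)
obs 14: x=3/2 → posterior Normal(-126/109, 77/327)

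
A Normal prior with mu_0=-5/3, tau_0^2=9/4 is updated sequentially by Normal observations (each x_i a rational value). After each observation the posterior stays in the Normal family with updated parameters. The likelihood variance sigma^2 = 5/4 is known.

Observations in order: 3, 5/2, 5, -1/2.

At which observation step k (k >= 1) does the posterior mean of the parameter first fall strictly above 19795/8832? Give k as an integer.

k = 3

obs 1: x=3 → posterior Normal(4/3, 45/56)
obs 2: x=5/2 → posterior Normal(247/138, 45/92)
obs 3: x=5 → posterior Normal(517/192, 45/128)
obs 4: x=-1/2 → posterior Normal(245/123, 45/164)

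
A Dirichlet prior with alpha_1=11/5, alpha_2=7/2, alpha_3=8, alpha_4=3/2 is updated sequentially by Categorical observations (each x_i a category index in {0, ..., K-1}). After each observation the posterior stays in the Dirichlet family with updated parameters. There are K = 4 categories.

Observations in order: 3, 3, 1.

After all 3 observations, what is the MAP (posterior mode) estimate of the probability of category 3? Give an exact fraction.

25/142

obs 1: x=3 → posterior Dirichlet(11/5, 7/2, 8, 5/2)
obs 2: x=3 → posterior Dirichlet(11/5, 7/2, 8, 7/2)
obs 3: x=1 → posterior Dirichlet(11/5, 9/2, 8, 7/2)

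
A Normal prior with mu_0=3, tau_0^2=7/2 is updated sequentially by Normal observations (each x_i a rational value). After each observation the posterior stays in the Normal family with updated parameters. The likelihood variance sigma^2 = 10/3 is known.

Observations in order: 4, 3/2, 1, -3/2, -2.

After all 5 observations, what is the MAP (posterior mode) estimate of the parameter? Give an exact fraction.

123/125

obs 1: x=4 → posterior Normal(144/41, 70/41)
obs 2: x=3/2 → posterior Normal(351/124, 35/31)
obs 3: x=1 → posterior Normal(393/166, 70/83)
obs 4: x=-3/2 → posterior Normal(165/104, 35/52)
obs 5: x=-2 → posterior Normal(123/125, 14/25)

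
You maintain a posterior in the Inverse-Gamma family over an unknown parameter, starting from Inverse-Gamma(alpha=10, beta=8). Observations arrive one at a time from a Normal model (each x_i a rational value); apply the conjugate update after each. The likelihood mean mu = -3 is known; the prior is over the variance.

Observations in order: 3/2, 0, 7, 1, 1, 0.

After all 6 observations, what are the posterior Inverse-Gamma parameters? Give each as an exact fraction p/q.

alpha=13, beta=745/8

obs 1: x=3/2 → posterior Inverse-Gamma(21/2, 145/8)
obs 2: x=0 → posterior Inverse-Gamma(11, 181/8)
obs 3: x=7 → posterior Inverse-Gamma(23/2, 581/8)
obs 4: x=1 → posterior Inverse-Gamma(12, 645/8)
obs 5: x=1 → posterior Inverse-Gamma(25/2, 709/8)
obs 6: x=0 → posterior Inverse-Gamma(13, 745/8)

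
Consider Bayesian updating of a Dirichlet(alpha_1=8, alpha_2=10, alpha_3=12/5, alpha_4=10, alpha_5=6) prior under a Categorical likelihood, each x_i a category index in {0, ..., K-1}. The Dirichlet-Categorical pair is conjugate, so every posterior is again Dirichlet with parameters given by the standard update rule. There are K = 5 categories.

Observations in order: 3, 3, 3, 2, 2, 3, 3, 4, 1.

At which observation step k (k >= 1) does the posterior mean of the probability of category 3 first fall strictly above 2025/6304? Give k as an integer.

obs 1: x=3 → posterior Dirichlet(8, 10, 12/5, 11, 6)
obs 2: x=3 → posterior Dirichlet(8, 10, 12/5, 12, 6)
obs 3: x=3 → posterior Dirichlet(8, 10, 12/5, 13, 6)
obs 4: x=2 → posterior Dirichlet(8, 10, 17/5, 13, 6)
obs 5: x=2 → posterior Dirichlet(8, 10, 22/5, 13, 6)
obs 6: x=3 → posterior Dirichlet(8, 10, 22/5, 14, 6)
obs 7: x=3 → posterior Dirichlet(8, 10, 22/5, 15, 6)
obs 8: x=4 → posterior Dirichlet(8, 10, 22/5, 15, 7)
obs 9: x=1 → posterior Dirichlet(8, 11, 22/5, 15, 7)

k = 3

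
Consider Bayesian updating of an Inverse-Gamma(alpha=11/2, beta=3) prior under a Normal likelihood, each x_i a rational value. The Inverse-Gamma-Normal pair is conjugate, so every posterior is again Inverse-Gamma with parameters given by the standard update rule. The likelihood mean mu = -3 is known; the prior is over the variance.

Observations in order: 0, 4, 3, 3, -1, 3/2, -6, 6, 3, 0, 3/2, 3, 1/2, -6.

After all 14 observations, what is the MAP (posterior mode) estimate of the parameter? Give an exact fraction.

497/36

obs 1: x=0 → posterior Inverse-Gamma(6, 15/2)
obs 2: x=4 → posterior Inverse-Gamma(13/2, 32)
obs 3: x=3 → posterior Inverse-Gamma(7, 50)
obs 4: x=3 → posterior Inverse-Gamma(15/2, 68)
obs 5: x=-1 → posterior Inverse-Gamma(8, 70)
obs 6: x=3/2 → posterior Inverse-Gamma(17/2, 641/8)
obs 7: x=-6 → posterior Inverse-Gamma(9, 677/8)
obs 8: x=6 → posterior Inverse-Gamma(19/2, 1001/8)
obs 9: x=3 → posterior Inverse-Gamma(10, 1145/8)
obs 10: x=0 → posterior Inverse-Gamma(21/2, 1181/8)
obs 11: x=3/2 → posterior Inverse-Gamma(11, 631/4)
obs 12: x=3 → posterior Inverse-Gamma(23/2, 703/4)
obs 13: x=1/2 → posterior Inverse-Gamma(12, 1455/8)
obs 14: x=-6 → posterior Inverse-Gamma(25/2, 1491/8)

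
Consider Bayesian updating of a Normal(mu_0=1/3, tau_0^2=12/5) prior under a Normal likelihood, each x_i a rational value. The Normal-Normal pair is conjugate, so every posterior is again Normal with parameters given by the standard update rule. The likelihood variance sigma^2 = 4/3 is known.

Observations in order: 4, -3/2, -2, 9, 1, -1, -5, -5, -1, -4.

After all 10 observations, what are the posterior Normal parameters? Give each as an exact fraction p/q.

obs 1: x=4 → posterior Normal(113/42, 6/7)
obs 2: x=-3/2 → posterior Normal(145/138, 12/23)
obs 3: x=-2 → posterior Normal(37/192, 3/8)
obs 4: x=9 → posterior Normal(523/246, 12/41)
obs 5: x=1 → posterior Normal(577/300, 6/25)
obs 6: x=-1 → posterior Normal(523/354, 12/59)
obs 7: x=-5 → posterior Normal(253/408, 3/17)
obs 8: x=-5 → posterior Normal(-17/462, 12/77)
obs 9: x=-1 → posterior Normal(-71/516, 6/43)
obs 10: x=-4 → posterior Normal(-287/570, 12/95)

mu_0=-287/570, tau_0^2=12/95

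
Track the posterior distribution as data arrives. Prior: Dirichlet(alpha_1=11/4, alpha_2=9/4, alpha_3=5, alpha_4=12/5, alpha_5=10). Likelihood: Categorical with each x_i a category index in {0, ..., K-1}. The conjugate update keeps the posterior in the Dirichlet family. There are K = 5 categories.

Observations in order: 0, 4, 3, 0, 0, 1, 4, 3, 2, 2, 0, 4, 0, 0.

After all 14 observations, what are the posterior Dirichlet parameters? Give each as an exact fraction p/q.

alpha_1=35/4, alpha_2=13/4, alpha_3=7, alpha_4=22/5, alpha_5=13

obs 1: x=0 → posterior Dirichlet(15/4, 9/4, 5, 12/5, 10)
obs 2: x=4 → posterior Dirichlet(15/4, 9/4, 5, 12/5, 11)
obs 3: x=3 → posterior Dirichlet(15/4, 9/4, 5, 17/5, 11)
obs 4: x=0 → posterior Dirichlet(19/4, 9/4, 5, 17/5, 11)
obs 5: x=0 → posterior Dirichlet(23/4, 9/4, 5, 17/5, 11)
obs 6: x=1 → posterior Dirichlet(23/4, 13/4, 5, 17/5, 11)
obs 7: x=4 → posterior Dirichlet(23/4, 13/4, 5, 17/5, 12)
obs 8: x=3 → posterior Dirichlet(23/4, 13/4, 5, 22/5, 12)
obs 9: x=2 → posterior Dirichlet(23/4, 13/4, 6, 22/5, 12)
obs 10: x=2 → posterior Dirichlet(23/4, 13/4, 7, 22/5, 12)
obs 11: x=0 → posterior Dirichlet(27/4, 13/4, 7, 22/5, 12)
obs 12: x=4 → posterior Dirichlet(27/4, 13/4, 7, 22/5, 13)
obs 13: x=0 → posterior Dirichlet(31/4, 13/4, 7, 22/5, 13)
obs 14: x=0 → posterior Dirichlet(35/4, 13/4, 7, 22/5, 13)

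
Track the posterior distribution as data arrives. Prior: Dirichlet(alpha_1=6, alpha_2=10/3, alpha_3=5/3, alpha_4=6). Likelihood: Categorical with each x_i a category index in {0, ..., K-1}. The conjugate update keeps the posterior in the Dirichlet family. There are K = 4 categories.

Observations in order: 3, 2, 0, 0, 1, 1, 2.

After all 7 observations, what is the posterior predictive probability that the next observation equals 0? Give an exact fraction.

1/3

obs 1: x=3 → posterior Dirichlet(6, 10/3, 5/3, 7)
obs 2: x=2 → posterior Dirichlet(6, 10/3, 8/3, 7)
obs 3: x=0 → posterior Dirichlet(7, 10/3, 8/3, 7)
obs 4: x=0 → posterior Dirichlet(8, 10/3, 8/3, 7)
obs 5: x=1 → posterior Dirichlet(8, 13/3, 8/3, 7)
obs 6: x=1 → posterior Dirichlet(8, 16/3, 8/3, 7)
obs 7: x=2 → posterior Dirichlet(8, 16/3, 11/3, 7)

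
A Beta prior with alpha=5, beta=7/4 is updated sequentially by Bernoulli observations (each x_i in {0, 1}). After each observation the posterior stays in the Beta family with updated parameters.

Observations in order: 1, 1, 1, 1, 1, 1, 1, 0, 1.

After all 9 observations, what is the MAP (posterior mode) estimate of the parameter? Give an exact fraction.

obs 1: x=1 → posterior Beta(6, 7/4)
obs 2: x=1 → posterior Beta(7, 7/4)
obs 3: x=1 → posterior Beta(8, 7/4)
obs 4: x=1 → posterior Beta(9, 7/4)
obs 5: x=1 → posterior Beta(10, 7/4)
obs 6: x=1 → posterior Beta(11, 7/4)
obs 7: x=1 → posterior Beta(12, 7/4)
obs 8: x=0 → posterior Beta(12, 11/4)
obs 9: x=1 → posterior Beta(13, 11/4)

48/55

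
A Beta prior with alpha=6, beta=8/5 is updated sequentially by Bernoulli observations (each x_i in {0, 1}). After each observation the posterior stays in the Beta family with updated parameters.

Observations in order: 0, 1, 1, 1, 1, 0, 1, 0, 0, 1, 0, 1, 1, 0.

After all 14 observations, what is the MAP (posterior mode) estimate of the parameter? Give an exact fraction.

65/98

obs 1: x=0 → posterior Beta(6, 13/5)
obs 2: x=1 → posterior Beta(7, 13/5)
obs 3: x=1 → posterior Beta(8, 13/5)
obs 4: x=1 → posterior Beta(9, 13/5)
obs 5: x=1 → posterior Beta(10, 13/5)
obs 6: x=0 → posterior Beta(10, 18/5)
obs 7: x=1 → posterior Beta(11, 18/5)
obs 8: x=0 → posterior Beta(11, 23/5)
obs 9: x=0 → posterior Beta(11, 28/5)
obs 10: x=1 → posterior Beta(12, 28/5)
obs 11: x=0 → posterior Beta(12, 33/5)
obs 12: x=1 → posterior Beta(13, 33/5)
obs 13: x=1 → posterior Beta(14, 33/5)
obs 14: x=0 → posterior Beta(14, 38/5)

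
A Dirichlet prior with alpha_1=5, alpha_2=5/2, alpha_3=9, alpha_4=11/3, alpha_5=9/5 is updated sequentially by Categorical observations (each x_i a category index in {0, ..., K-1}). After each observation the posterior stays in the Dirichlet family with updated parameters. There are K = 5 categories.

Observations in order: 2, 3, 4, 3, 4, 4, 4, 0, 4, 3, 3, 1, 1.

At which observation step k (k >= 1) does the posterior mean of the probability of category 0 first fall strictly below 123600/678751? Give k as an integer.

k = 6

obs 1: x=2 → posterior Dirichlet(5, 5/2, 10, 11/3, 9/5)
obs 2: x=3 → posterior Dirichlet(5, 5/2, 10, 14/3, 9/5)
obs 3: x=4 → posterior Dirichlet(5, 5/2, 10, 14/3, 14/5)
obs 4: x=3 → posterior Dirichlet(5, 5/2, 10, 17/3, 14/5)
obs 5: x=4 → posterior Dirichlet(5, 5/2, 10, 17/3, 19/5)
obs 6: x=4 → posterior Dirichlet(5, 5/2, 10, 17/3, 24/5)
obs 7: x=4 → posterior Dirichlet(5, 5/2, 10, 17/3, 29/5)
obs 8: x=0 → posterior Dirichlet(6, 5/2, 10, 17/3, 29/5)
obs 9: x=4 → posterior Dirichlet(6, 5/2, 10, 17/3, 34/5)
obs 10: x=3 → posterior Dirichlet(6, 5/2, 10, 20/3, 34/5)
obs 11: x=3 → posterior Dirichlet(6, 5/2, 10, 23/3, 34/5)
obs 12: x=1 → posterior Dirichlet(6, 7/2, 10, 23/3, 34/5)
obs 13: x=1 → posterior Dirichlet(6, 9/2, 10, 23/3, 34/5)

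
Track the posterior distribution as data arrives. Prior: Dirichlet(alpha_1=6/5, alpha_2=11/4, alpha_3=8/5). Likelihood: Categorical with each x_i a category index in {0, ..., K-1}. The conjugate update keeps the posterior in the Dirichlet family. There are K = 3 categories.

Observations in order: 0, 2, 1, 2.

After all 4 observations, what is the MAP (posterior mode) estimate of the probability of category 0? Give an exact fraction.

24/131

obs 1: x=0 → posterior Dirichlet(11/5, 11/4, 8/5)
obs 2: x=2 → posterior Dirichlet(11/5, 11/4, 13/5)
obs 3: x=1 → posterior Dirichlet(11/5, 15/4, 13/5)
obs 4: x=2 → posterior Dirichlet(11/5, 15/4, 18/5)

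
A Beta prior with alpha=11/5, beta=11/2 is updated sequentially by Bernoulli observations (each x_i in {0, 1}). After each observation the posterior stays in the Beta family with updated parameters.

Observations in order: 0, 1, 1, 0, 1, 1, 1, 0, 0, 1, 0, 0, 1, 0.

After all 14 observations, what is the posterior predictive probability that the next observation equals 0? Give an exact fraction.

125/217

obs 1: x=0 → posterior Beta(11/5, 13/2)
obs 2: x=1 → posterior Beta(16/5, 13/2)
obs 3: x=1 → posterior Beta(21/5, 13/2)
obs 4: x=0 → posterior Beta(21/5, 15/2)
obs 5: x=1 → posterior Beta(26/5, 15/2)
obs 6: x=1 → posterior Beta(31/5, 15/2)
obs 7: x=1 → posterior Beta(36/5, 15/2)
obs 8: x=0 → posterior Beta(36/5, 17/2)
obs 9: x=0 → posterior Beta(36/5, 19/2)
obs 10: x=1 → posterior Beta(41/5, 19/2)
obs 11: x=0 → posterior Beta(41/5, 21/2)
obs 12: x=0 → posterior Beta(41/5, 23/2)
obs 13: x=1 → posterior Beta(46/5, 23/2)
obs 14: x=0 → posterior Beta(46/5, 25/2)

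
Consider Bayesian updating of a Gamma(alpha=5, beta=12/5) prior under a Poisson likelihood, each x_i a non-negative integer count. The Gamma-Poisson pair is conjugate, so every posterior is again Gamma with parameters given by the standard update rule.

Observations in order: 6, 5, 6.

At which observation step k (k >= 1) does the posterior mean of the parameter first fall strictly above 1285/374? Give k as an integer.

k = 2

obs 1: x=6 → posterior Gamma(11, 17/5)
obs 2: x=5 → posterior Gamma(16, 22/5)
obs 3: x=6 → posterior Gamma(22, 27/5)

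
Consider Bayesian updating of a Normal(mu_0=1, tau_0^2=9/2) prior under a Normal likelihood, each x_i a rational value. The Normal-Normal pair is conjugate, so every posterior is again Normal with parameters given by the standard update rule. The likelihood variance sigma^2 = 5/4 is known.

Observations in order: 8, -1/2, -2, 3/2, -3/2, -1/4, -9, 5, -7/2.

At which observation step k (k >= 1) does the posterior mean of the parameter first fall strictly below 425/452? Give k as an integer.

obs 1: x=8 → posterior Normal(149/23, 45/46)
obs 2: x=-1/2 → posterior Normal(140/41, 45/82)
obs 3: x=-2 → posterior Normal(104/59, 45/118)
obs 4: x=3/2 → posterior Normal(131/77, 45/154)
obs 5: x=-3/2 → posterior Normal(104/95, 9/38)
obs 6: x=-1/4 → posterior Normal(199/226, 45/226)
obs 7: x=-9 → posterior Normal(-125/262, 45/262)
obs 8: x=5 → posterior Normal(55/298, 45/298)
obs 9: x=-7/2 → posterior Normal(-71/334, 45/334)

k = 6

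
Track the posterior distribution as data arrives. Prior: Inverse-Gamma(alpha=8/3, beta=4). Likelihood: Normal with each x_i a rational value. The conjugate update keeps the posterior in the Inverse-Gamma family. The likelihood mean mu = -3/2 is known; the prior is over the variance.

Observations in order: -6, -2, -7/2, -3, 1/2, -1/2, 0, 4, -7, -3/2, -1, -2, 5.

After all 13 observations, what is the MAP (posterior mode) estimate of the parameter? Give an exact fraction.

obs 1: x=-6 → posterior Inverse-Gamma(19/6, 113/8)
obs 2: x=-2 → posterior Inverse-Gamma(11/3, 57/4)
obs 3: x=-7/2 → posterior Inverse-Gamma(25/6, 65/4)
obs 4: x=-3 → posterior Inverse-Gamma(14/3, 139/8)
obs 5: x=1/2 → posterior Inverse-Gamma(31/6, 155/8)
obs 6: x=-1/2 → posterior Inverse-Gamma(17/3, 159/8)
obs 7: x=0 → posterior Inverse-Gamma(37/6, 21)
obs 8: x=4 → posterior Inverse-Gamma(20/3, 289/8)
obs 9: x=-7 → posterior Inverse-Gamma(43/6, 205/4)
obs 10: x=-3/2 → posterior Inverse-Gamma(23/3, 205/4)
obs 11: x=-1 → posterior Inverse-Gamma(49/6, 411/8)
obs 12: x=-2 → posterior Inverse-Gamma(26/3, 103/2)
obs 13: x=5 → posterior Inverse-Gamma(55/6, 581/8)

1743/244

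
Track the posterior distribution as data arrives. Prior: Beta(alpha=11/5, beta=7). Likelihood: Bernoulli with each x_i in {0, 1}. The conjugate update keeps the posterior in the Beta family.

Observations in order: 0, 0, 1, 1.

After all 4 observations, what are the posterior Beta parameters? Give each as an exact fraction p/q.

obs 1: x=0 → posterior Beta(11/5, 8)
obs 2: x=0 → posterior Beta(11/5, 9)
obs 3: x=1 → posterior Beta(16/5, 9)
obs 4: x=1 → posterior Beta(21/5, 9)

alpha=21/5, beta=9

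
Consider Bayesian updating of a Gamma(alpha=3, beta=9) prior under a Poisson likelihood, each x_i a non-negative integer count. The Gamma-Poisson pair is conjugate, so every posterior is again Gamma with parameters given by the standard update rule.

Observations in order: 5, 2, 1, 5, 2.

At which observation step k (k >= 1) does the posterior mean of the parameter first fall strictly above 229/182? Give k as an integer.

k = 5

obs 1: x=5 → posterior Gamma(8, 10)
obs 2: x=2 → posterior Gamma(10, 11)
obs 3: x=1 → posterior Gamma(11, 12)
obs 4: x=5 → posterior Gamma(16, 13)
obs 5: x=2 → posterior Gamma(18, 14)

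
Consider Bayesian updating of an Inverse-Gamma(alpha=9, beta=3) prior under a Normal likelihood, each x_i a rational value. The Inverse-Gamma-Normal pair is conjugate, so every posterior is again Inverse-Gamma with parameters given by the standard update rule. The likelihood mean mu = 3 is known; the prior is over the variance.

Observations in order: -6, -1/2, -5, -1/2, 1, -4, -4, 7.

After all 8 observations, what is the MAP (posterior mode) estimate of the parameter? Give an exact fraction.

587/56

obs 1: x=-6 → posterior Inverse-Gamma(19/2, 87/2)
obs 2: x=-1/2 → posterior Inverse-Gamma(10, 397/8)
obs 3: x=-5 → posterior Inverse-Gamma(21/2, 653/8)
obs 4: x=-1/2 → posterior Inverse-Gamma(11, 351/4)
obs 5: x=1 → posterior Inverse-Gamma(23/2, 359/4)
obs 6: x=-4 → posterior Inverse-Gamma(12, 457/4)
obs 7: x=-4 → posterior Inverse-Gamma(25/2, 555/4)
obs 8: x=7 → posterior Inverse-Gamma(13, 587/4)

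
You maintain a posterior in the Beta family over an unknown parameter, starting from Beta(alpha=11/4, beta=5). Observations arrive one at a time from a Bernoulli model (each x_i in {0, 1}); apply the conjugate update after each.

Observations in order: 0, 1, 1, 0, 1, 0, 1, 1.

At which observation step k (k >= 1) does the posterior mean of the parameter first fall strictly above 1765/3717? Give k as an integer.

k = 8

obs 1: x=0 → posterior Beta(11/4, 6)
obs 2: x=1 → posterior Beta(15/4, 6)
obs 3: x=1 → posterior Beta(19/4, 6)
obs 4: x=0 → posterior Beta(19/4, 7)
obs 5: x=1 → posterior Beta(23/4, 7)
obs 6: x=0 → posterior Beta(23/4, 8)
obs 7: x=1 → posterior Beta(27/4, 8)
obs 8: x=1 → posterior Beta(31/4, 8)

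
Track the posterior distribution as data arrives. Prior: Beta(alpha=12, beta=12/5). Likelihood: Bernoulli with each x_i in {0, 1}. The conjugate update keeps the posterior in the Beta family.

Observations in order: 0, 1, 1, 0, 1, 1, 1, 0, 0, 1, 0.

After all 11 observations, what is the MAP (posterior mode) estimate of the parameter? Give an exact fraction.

obs 1: x=0 → posterior Beta(12, 17/5)
obs 2: x=1 → posterior Beta(13, 17/5)
obs 3: x=1 → posterior Beta(14, 17/5)
obs 4: x=0 → posterior Beta(14, 22/5)
obs 5: x=1 → posterior Beta(15, 22/5)
obs 6: x=1 → posterior Beta(16, 22/5)
obs 7: x=1 → posterior Beta(17, 22/5)
obs 8: x=0 → posterior Beta(17, 27/5)
obs 9: x=0 → posterior Beta(17, 32/5)
obs 10: x=1 → posterior Beta(18, 32/5)
obs 11: x=0 → posterior Beta(18, 37/5)

85/117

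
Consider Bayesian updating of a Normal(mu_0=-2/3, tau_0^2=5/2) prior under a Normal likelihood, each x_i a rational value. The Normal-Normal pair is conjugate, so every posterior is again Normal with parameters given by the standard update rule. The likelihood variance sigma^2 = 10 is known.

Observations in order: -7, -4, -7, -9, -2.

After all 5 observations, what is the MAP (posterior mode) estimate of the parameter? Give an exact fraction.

-95/27

obs 1: x=-7 → posterior Normal(-29/15, 2)
obs 2: x=-4 → posterior Normal(-41/18, 5/3)
obs 3: x=-7 → posterior Normal(-62/21, 10/7)
obs 4: x=-9 → posterior Normal(-89/24, 5/4)
obs 5: x=-2 → posterior Normal(-95/27, 10/9)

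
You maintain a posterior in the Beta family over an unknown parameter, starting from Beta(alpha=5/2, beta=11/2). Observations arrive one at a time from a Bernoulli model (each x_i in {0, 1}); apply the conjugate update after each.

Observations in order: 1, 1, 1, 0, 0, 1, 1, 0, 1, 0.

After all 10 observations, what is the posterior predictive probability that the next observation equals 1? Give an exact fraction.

17/36

obs 1: x=1 → posterior Beta(7/2, 11/2)
obs 2: x=1 → posterior Beta(9/2, 11/2)
obs 3: x=1 → posterior Beta(11/2, 11/2)
obs 4: x=0 → posterior Beta(11/2, 13/2)
obs 5: x=0 → posterior Beta(11/2, 15/2)
obs 6: x=1 → posterior Beta(13/2, 15/2)
obs 7: x=1 → posterior Beta(15/2, 15/2)
obs 8: x=0 → posterior Beta(15/2, 17/2)
obs 9: x=1 → posterior Beta(17/2, 17/2)
obs 10: x=0 → posterior Beta(17/2, 19/2)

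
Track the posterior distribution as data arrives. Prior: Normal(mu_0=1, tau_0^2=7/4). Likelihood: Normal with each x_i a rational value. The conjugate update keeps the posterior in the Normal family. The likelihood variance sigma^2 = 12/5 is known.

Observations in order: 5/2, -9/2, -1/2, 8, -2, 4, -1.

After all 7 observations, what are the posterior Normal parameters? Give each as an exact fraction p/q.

obs 1: x=5/2 → posterior Normal(271/166, 84/83)
obs 2: x=-9/2 → posterior Normal(-11/59, 42/59)
obs 3: x=-1/2 → posterior Normal(-79/306, 28/51)
obs 4: x=8 → posterior Normal(481/376, 21/47)
obs 5: x=-2 → posterior Normal(341/446, 84/223)
obs 6: x=4 → posterior Normal(207/172, 14/43)
obs 7: x=-1 → posterior Normal(551/586, 84/293)

mu_0=551/586, tau_0^2=84/293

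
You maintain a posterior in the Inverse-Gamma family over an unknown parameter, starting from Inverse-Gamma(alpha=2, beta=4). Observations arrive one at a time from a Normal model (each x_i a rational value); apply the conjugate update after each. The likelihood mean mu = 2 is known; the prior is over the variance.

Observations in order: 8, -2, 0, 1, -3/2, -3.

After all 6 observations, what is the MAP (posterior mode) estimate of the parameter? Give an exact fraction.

409/48

obs 1: x=8 → posterior Inverse-Gamma(5/2, 22)
obs 2: x=-2 → posterior Inverse-Gamma(3, 30)
obs 3: x=0 → posterior Inverse-Gamma(7/2, 32)
obs 4: x=1 → posterior Inverse-Gamma(4, 65/2)
obs 5: x=-3/2 → posterior Inverse-Gamma(9/2, 309/8)
obs 6: x=-3 → posterior Inverse-Gamma(5, 409/8)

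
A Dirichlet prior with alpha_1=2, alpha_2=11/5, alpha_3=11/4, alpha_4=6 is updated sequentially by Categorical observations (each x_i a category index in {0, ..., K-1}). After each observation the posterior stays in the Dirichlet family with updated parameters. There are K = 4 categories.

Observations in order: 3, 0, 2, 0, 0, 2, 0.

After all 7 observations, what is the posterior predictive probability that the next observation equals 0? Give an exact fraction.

obs 1: x=3 → posterior Dirichlet(2, 11/5, 11/4, 7)
obs 2: x=0 → posterior Dirichlet(3, 11/5, 11/4, 7)
obs 3: x=2 → posterior Dirichlet(3, 11/5, 15/4, 7)
obs 4: x=0 → posterior Dirichlet(4, 11/5, 15/4, 7)
obs 5: x=0 → posterior Dirichlet(5, 11/5, 15/4, 7)
obs 6: x=2 → posterior Dirichlet(5, 11/5, 19/4, 7)
obs 7: x=0 → posterior Dirichlet(6, 11/5, 19/4, 7)

40/133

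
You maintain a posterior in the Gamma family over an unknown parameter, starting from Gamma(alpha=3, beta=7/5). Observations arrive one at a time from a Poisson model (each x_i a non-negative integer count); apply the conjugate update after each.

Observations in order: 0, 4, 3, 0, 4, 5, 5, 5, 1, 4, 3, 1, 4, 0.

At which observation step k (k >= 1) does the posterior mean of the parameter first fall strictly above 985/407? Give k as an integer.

obs 1: x=0 → posterior Gamma(3, 12/5)
obs 2: x=4 → posterior Gamma(7, 17/5)
obs 3: x=3 → posterior Gamma(10, 22/5)
obs 4: x=0 → posterior Gamma(10, 27/5)
obs 5: x=4 → posterior Gamma(14, 32/5)
obs 6: x=5 → posterior Gamma(19, 37/5)
obs 7: x=5 → posterior Gamma(24, 42/5)
obs 8: x=5 → posterior Gamma(29, 47/5)
obs 9: x=1 → posterior Gamma(30, 52/5)
obs 10: x=4 → posterior Gamma(34, 57/5)
obs 11: x=3 → posterior Gamma(37, 62/5)
obs 12: x=1 → posterior Gamma(38, 67/5)
obs 13: x=4 → posterior Gamma(42, 72/5)
obs 14: x=0 → posterior Gamma(42, 77/5)

k = 6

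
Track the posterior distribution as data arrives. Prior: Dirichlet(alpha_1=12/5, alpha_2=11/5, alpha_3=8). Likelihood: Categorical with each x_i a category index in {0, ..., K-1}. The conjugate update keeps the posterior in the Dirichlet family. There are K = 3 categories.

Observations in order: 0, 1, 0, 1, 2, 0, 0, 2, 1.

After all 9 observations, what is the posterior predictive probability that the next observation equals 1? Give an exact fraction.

obs 1: x=0 → posterior Dirichlet(17/5, 11/5, 8)
obs 2: x=1 → posterior Dirichlet(17/5, 16/5, 8)
obs 3: x=0 → posterior Dirichlet(22/5, 16/5, 8)
obs 4: x=1 → posterior Dirichlet(22/5, 21/5, 8)
obs 5: x=2 → posterior Dirichlet(22/5, 21/5, 9)
obs 6: x=0 → posterior Dirichlet(27/5, 21/5, 9)
obs 7: x=0 → posterior Dirichlet(32/5, 21/5, 9)
obs 8: x=2 → posterior Dirichlet(32/5, 21/5, 10)
obs 9: x=1 → posterior Dirichlet(32/5, 26/5, 10)

13/54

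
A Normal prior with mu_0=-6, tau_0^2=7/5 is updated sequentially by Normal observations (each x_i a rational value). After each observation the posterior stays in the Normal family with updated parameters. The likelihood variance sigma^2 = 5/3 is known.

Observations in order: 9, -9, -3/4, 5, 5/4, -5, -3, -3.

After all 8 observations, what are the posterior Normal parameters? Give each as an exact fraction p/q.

mu_0=-531/386, tau_0^2=35/193

obs 1: x=9 → posterior Normal(39/46, 35/46)
obs 2: x=-9 → posterior Normal(-150/67, 35/67)
obs 3: x=-3/4 → posterior Normal(-663/352, 35/88)
obs 4: x=5 → posterior Normal(-243/436, 35/109)
obs 5: x=5/4 → posterior Normal(-69/260, 7/26)
obs 6: x=-5 → posterior Normal(-279/302, 35/151)
obs 7: x=-3 → posterior Normal(-405/344, 35/172)
obs 8: x=-3 → posterior Normal(-531/386, 35/193)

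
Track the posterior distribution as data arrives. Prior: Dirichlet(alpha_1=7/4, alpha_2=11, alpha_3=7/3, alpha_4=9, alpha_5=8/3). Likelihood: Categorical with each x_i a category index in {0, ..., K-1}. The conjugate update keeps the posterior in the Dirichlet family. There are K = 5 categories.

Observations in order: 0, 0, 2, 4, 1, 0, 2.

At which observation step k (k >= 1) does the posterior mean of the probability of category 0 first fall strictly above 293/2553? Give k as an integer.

obs 1: x=0 → posterior Dirichlet(11/4, 11, 7/3, 9, 8/3)
obs 2: x=0 → posterior Dirichlet(15/4, 11, 7/3, 9, 8/3)
obs 3: x=2 → posterior Dirichlet(15/4, 11, 10/3, 9, 8/3)
obs 4: x=4 → posterior Dirichlet(15/4, 11, 10/3, 9, 11/3)
obs 5: x=1 → posterior Dirichlet(15/4, 12, 10/3, 9, 11/3)
obs 6: x=0 → posterior Dirichlet(19/4, 12, 10/3, 9, 11/3)
obs 7: x=2 → posterior Dirichlet(19/4, 12, 13/3, 9, 11/3)

k = 2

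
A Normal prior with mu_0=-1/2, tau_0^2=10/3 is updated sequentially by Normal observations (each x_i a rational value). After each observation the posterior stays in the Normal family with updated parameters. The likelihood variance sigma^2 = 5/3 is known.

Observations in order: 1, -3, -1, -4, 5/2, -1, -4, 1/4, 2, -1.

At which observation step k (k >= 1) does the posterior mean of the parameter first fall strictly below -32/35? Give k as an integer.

obs 1: x=1 → posterior Normal(1/2, 10/9)
obs 2: x=-3 → posterior Normal(-9/10, 2/3)
obs 3: x=-1 → posterior Normal(-13/14, 10/21)
obs 4: x=-4 → posterior Normal(-29/18, 10/27)
obs 5: x=5/2 → posterior Normal(-19/22, 10/33)
obs 6: x=-1 → posterior Normal(-23/26, 10/39)
obs 7: x=-4 → posterior Normal(-13/10, 2/9)
obs 8: x=1/4 → posterior Normal(-19/17, 10/51)
obs 9: x=2 → posterior Normal(-15/19, 10/57)
obs 10: x=-1 → posterior Normal(-17/21, 10/63)

k = 3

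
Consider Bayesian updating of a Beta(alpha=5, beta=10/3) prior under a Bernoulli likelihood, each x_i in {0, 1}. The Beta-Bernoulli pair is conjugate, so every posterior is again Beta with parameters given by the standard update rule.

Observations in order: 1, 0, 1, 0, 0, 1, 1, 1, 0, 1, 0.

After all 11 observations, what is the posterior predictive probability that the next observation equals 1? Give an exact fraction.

obs 1: x=1 → posterior Beta(6, 10/3)
obs 2: x=0 → posterior Beta(6, 13/3)
obs 3: x=1 → posterior Beta(7, 13/3)
obs 4: x=0 → posterior Beta(7, 16/3)
obs 5: x=0 → posterior Beta(7, 19/3)
obs 6: x=1 → posterior Beta(8, 19/3)
obs 7: x=1 → posterior Beta(9, 19/3)
obs 8: x=1 → posterior Beta(10, 19/3)
obs 9: x=0 → posterior Beta(10, 22/3)
obs 10: x=1 → posterior Beta(11, 22/3)
obs 11: x=0 → posterior Beta(11, 25/3)

33/58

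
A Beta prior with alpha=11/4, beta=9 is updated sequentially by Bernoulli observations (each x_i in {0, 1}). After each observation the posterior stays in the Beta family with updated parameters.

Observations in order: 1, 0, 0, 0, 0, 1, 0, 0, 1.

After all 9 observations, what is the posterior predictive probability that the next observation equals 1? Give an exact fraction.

obs 1: x=1 → posterior Beta(15/4, 9)
obs 2: x=0 → posterior Beta(15/4, 10)
obs 3: x=0 → posterior Beta(15/4, 11)
obs 4: x=0 → posterior Beta(15/4, 12)
obs 5: x=0 → posterior Beta(15/4, 13)
obs 6: x=1 → posterior Beta(19/4, 13)
obs 7: x=0 → posterior Beta(19/4, 14)
obs 8: x=0 → posterior Beta(19/4, 15)
obs 9: x=1 → posterior Beta(23/4, 15)

23/83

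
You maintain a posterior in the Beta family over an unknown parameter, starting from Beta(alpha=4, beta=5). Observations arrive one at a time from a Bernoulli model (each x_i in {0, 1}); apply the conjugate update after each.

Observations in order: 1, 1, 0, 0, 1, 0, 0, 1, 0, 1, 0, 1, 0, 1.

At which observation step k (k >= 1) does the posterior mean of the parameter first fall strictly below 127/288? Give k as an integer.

obs 1: x=1 → posterior Beta(5, 5)
obs 2: x=1 → posterior Beta(6, 5)
obs 3: x=0 → posterior Beta(6, 6)
obs 4: x=0 → posterior Beta(6, 7)
obs 5: x=1 → posterior Beta(7, 7)
obs 6: x=0 → posterior Beta(7, 8)
obs 7: x=0 → posterior Beta(7, 9)
obs 8: x=1 → posterior Beta(8, 9)
obs 9: x=0 → posterior Beta(8, 10)
obs 10: x=1 → posterior Beta(9, 10)
obs 11: x=0 → posterior Beta(9, 11)
obs 12: x=1 → posterior Beta(10, 11)
obs 13: x=0 → posterior Beta(10, 12)
obs 14: x=1 → posterior Beta(11, 12)

k = 7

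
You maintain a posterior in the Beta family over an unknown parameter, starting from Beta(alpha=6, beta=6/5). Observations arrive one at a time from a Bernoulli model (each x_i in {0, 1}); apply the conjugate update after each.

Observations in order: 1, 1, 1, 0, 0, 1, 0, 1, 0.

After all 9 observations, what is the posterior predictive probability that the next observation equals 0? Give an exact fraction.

26/81

obs 1: x=1 → posterior Beta(7, 6/5)
obs 2: x=1 → posterior Beta(8, 6/5)
obs 3: x=1 → posterior Beta(9, 6/5)
obs 4: x=0 → posterior Beta(9, 11/5)
obs 5: x=0 → posterior Beta(9, 16/5)
obs 6: x=1 → posterior Beta(10, 16/5)
obs 7: x=0 → posterior Beta(10, 21/5)
obs 8: x=1 → posterior Beta(11, 21/5)
obs 9: x=0 → posterior Beta(11, 26/5)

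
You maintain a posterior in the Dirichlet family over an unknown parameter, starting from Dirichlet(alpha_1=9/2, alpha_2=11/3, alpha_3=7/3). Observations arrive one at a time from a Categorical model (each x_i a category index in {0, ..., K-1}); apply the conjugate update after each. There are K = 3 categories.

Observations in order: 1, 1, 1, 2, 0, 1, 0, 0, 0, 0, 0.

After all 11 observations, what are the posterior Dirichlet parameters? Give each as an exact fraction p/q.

alpha_1=21/2, alpha_2=23/3, alpha_3=10/3

obs 1: x=1 → posterior Dirichlet(9/2, 14/3, 7/3)
obs 2: x=1 → posterior Dirichlet(9/2, 17/3, 7/3)
obs 3: x=1 → posterior Dirichlet(9/2, 20/3, 7/3)
obs 4: x=2 → posterior Dirichlet(9/2, 20/3, 10/3)
obs 5: x=0 → posterior Dirichlet(11/2, 20/3, 10/3)
obs 6: x=1 → posterior Dirichlet(11/2, 23/3, 10/3)
obs 7: x=0 → posterior Dirichlet(13/2, 23/3, 10/3)
obs 8: x=0 → posterior Dirichlet(15/2, 23/3, 10/3)
obs 9: x=0 → posterior Dirichlet(17/2, 23/3, 10/3)
obs 10: x=0 → posterior Dirichlet(19/2, 23/3, 10/3)
obs 11: x=0 → posterior Dirichlet(21/2, 23/3, 10/3)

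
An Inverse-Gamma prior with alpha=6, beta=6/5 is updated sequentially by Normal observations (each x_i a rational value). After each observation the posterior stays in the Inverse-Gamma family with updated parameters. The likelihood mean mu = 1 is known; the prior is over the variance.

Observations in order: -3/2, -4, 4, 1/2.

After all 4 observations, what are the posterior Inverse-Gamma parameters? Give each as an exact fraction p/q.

obs 1: x=-3/2 → posterior Inverse-Gamma(13/2, 173/40)
obs 2: x=-4 → posterior Inverse-Gamma(7, 673/40)
obs 3: x=4 → posterior Inverse-Gamma(15/2, 853/40)
obs 4: x=1/2 → posterior Inverse-Gamma(8, 429/20)

alpha=8, beta=429/20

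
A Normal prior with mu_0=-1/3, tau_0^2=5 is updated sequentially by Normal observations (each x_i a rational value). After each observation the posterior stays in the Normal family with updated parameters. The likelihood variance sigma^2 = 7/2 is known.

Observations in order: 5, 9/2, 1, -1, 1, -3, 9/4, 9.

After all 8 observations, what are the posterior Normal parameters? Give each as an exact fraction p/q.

obs 1: x=5 → posterior Normal(143/51, 35/17)
obs 2: x=9/2 → posterior Normal(278/81, 35/27)
obs 3: x=1 → posterior Normal(308/111, 35/37)
obs 4: x=-1 → posterior Normal(278/141, 35/47)
obs 5: x=1 → posterior Normal(308/171, 35/57)
obs 6: x=-3 → posterior Normal(218/201, 35/67)
obs 7: x=9/4 → posterior Normal(571/462, 5/11)
obs 8: x=9 → posterior Normal(1111/522, 35/87)

mu_0=1111/522, tau_0^2=35/87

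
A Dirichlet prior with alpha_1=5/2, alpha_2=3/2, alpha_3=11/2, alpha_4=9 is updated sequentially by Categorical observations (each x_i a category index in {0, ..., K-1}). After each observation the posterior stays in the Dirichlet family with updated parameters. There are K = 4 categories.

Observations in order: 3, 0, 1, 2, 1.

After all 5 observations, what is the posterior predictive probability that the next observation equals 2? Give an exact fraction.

obs 1: x=3 → posterior Dirichlet(5/2, 3/2, 11/2, 10)
obs 2: x=0 → posterior Dirichlet(7/2, 3/2, 11/2, 10)
obs 3: x=1 → posterior Dirichlet(7/2, 5/2, 11/2, 10)
obs 4: x=2 → posterior Dirichlet(7/2, 5/2, 13/2, 10)
obs 5: x=1 → posterior Dirichlet(7/2, 7/2, 13/2, 10)

13/47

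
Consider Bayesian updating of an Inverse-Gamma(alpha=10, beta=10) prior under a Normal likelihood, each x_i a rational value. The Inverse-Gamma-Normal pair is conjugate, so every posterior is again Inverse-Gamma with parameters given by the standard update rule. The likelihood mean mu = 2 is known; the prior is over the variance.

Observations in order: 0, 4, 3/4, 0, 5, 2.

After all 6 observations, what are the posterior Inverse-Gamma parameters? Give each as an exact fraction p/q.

alpha=13, beta=681/32

obs 1: x=0 → posterior Inverse-Gamma(21/2, 12)
obs 2: x=4 → posterior Inverse-Gamma(11, 14)
obs 3: x=3/4 → posterior Inverse-Gamma(23/2, 473/32)
obs 4: x=0 → posterior Inverse-Gamma(12, 537/32)
obs 5: x=5 → posterior Inverse-Gamma(25/2, 681/32)
obs 6: x=2 → posterior Inverse-Gamma(13, 681/32)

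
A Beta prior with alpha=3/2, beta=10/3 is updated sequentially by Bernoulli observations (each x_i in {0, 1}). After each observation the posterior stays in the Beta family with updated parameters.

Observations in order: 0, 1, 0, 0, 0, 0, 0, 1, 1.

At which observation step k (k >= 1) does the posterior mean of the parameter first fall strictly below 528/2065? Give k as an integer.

k = 5

obs 1: x=0 → posterior Beta(3/2, 13/3)
obs 2: x=1 → posterior Beta(5/2, 13/3)
obs 3: x=0 → posterior Beta(5/2, 16/3)
obs 4: x=0 → posterior Beta(5/2, 19/3)
obs 5: x=0 → posterior Beta(5/2, 22/3)
obs 6: x=0 → posterior Beta(5/2, 25/3)
obs 7: x=0 → posterior Beta(5/2, 28/3)
obs 8: x=1 → posterior Beta(7/2, 28/3)
obs 9: x=1 → posterior Beta(9/2, 28/3)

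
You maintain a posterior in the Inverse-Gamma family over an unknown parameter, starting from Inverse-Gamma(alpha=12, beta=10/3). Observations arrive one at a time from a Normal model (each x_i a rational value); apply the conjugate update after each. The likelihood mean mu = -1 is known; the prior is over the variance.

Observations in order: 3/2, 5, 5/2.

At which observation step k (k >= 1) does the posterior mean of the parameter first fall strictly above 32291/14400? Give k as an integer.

k = 3

obs 1: x=3/2 → posterior Inverse-Gamma(25/2, 155/24)
obs 2: x=5 → posterior Inverse-Gamma(13, 587/24)
obs 3: x=5/2 → posterior Inverse-Gamma(27/2, 367/12)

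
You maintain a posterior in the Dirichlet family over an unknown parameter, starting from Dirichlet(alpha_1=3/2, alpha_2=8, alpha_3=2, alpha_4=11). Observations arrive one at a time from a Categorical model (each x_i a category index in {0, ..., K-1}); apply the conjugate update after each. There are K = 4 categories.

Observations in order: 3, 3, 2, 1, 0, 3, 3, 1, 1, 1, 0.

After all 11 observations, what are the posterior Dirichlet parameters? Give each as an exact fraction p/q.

obs 1: x=3 → posterior Dirichlet(3/2, 8, 2, 12)
obs 2: x=3 → posterior Dirichlet(3/2, 8, 2, 13)
obs 3: x=2 → posterior Dirichlet(3/2, 8, 3, 13)
obs 4: x=1 → posterior Dirichlet(3/2, 9, 3, 13)
obs 5: x=0 → posterior Dirichlet(5/2, 9, 3, 13)
obs 6: x=3 → posterior Dirichlet(5/2, 9, 3, 14)
obs 7: x=3 → posterior Dirichlet(5/2, 9, 3, 15)
obs 8: x=1 → posterior Dirichlet(5/2, 10, 3, 15)
obs 9: x=1 → posterior Dirichlet(5/2, 11, 3, 15)
obs 10: x=1 → posterior Dirichlet(5/2, 12, 3, 15)
obs 11: x=0 → posterior Dirichlet(7/2, 12, 3, 15)

alpha_1=7/2, alpha_2=12, alpha_3=3, alpha_4=15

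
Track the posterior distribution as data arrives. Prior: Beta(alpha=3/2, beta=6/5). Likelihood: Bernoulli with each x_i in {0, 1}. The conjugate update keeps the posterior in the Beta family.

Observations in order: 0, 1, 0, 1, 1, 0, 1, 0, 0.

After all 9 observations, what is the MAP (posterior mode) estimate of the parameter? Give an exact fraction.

obs 1: x=0 → posterior Beta(3/2, 11/5)
obs 2: x=1 → posterior Beta(5/2, 11/5)
obs 3: x=0 → posterior Beta(5/2, 16/5)
obs 4: x=1 → posterior Beta(7/2, 16/5)
obs 5: x=1 → posterior Beta(9/2, 16/5)
obs 6: x=0 → posterior Beta(9/2, 21/5)
obs 7: x=1 → posterior Beta(11/2, 21/5)
obs 8: x=0 → posterior Beta(11/2, 26/5)
obs 9: x=0 → posterior Beta(11/2, 31/5)

45/97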